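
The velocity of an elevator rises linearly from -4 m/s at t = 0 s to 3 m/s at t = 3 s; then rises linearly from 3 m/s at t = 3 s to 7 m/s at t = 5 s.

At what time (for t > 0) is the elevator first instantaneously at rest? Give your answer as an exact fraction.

t = 12/7 s

v changes sign on 0–3 s (from -4 to 3); the graph is linear there, so v = 0 at t = 0 + (4)·(3 − 0)/(3 − -4) = 12/7 s.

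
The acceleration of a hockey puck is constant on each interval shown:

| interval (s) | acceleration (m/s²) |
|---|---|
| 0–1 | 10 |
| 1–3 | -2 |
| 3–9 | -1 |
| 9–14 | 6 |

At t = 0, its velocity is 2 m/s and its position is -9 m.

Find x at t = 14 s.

133 m

On each constant-a segment, Δv = aΔt and Δx = v₀Δt + ½aΔt²; chain segment to segment.
0–1 s: v starts 2 m/s; Δx = 2·1 + ½·10·1² = 7 m; v ends 12 m/s.
1–3 s: v starts 12 m/s; Δx = 12·2 + ½·-2·2² = 20 m; v ends 8 m/s.
3–9 s: v starts 8 m/s; Δx = 8·6 + ½·-1·6² = 30 m; v ends 2 m/s.
9–14 s: v starts 2 m/s; Δx = 2·5 + ½·6·5² = 85 m; v ends 32 m/s.
x(14) = -9 + Σ Δx = 133 m.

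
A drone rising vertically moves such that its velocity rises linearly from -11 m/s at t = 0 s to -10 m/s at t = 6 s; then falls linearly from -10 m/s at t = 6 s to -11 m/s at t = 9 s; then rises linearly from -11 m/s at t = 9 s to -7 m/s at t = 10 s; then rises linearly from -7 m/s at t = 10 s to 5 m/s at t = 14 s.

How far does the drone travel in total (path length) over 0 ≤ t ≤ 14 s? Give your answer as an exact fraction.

Total distance travelled is ∫|v| dt — sum the magnitudes of each area piece.
0–6 s: |½(-11 + -10)(6)| = 63 m
6–9 s: |½(-10 + -11)(3)| = 31.5 m
9–10 s: |½(-11 + -7)(1)| = 9 m
10–14 s: v = 0 at t = 37/3 s; triangle areas 49/6 + 25/6 = 37/3 m
Total distance = 695/6 m

695/6 m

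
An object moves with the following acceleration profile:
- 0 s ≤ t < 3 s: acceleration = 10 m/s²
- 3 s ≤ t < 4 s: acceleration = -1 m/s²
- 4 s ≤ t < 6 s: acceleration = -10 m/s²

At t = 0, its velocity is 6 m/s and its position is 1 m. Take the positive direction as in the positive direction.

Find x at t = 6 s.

149.5 m

On each constant-a segment, Δv = aΔt and Δx = v₀Δt + ½aΔt²; chain segment to segment.
0–3 s: v starts 6 m/s; Δx = 6·3 + ½·10·3² = 63 m; v ends 36 m/s.
3–4 s: v starts 36 m/s; Δx = 36·1 + ½·-1·1² = 35.5 m; v ends 35 m/s.
4–6 s: v starts 35 m/s; Δx = 35·2 + ½·-10·2² = 50 m; v ends 15 m/s.
x(6) = 1 + Σ Δx = 149.5 m.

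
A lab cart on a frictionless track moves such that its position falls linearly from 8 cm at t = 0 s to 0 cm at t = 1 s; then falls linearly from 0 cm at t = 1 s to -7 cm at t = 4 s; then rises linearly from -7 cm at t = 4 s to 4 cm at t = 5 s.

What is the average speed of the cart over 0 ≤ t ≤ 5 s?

Average speed = (total path length)/(elapsed time); on a piecewise-linear x-t graph the path length is Σ|Δx|.
0–1 s: |Δx| = |0 − 8| = 8 cm
1–4 s: |Δx| = |-7 − 0| = 7 cm
4–5 s: |Δx| = |4 − -7| = 11 cm
Total path = 26 cm; average speed = 26/5 = 5.2 cm/s.

5.2 cm/s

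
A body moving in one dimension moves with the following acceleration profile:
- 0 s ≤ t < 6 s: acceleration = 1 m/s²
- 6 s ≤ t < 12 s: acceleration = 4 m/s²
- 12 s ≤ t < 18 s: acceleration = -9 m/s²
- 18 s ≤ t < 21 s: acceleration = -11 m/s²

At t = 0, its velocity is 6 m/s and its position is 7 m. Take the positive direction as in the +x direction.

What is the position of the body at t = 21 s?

155.5 m

On each constant-a segment, Δv = aΔt and Δx = v₀Δt + ½aΔt²; chain segment to segment.
0–6 s: v starts 6 m/s; Δx = 6·6 + ½·1·6² = 54 m; v ends 12 m/s.
6–12 s: v starts 12 m/s; Δx = 12·6 + ½·4·6² = 144 m; v ends 36 m/s.
12–18 s: v starts 36 m/s; Δx = 36·6 + ½·-9·6² = 54 m; v ends -18 m/s.
18–21 s: v starts -18 m/s; Δx = -18·3 + ½·-11·3² = -103.5 m; v ends -51 m/s.
x(21) = 7 + Σ Δx = 155.5 m.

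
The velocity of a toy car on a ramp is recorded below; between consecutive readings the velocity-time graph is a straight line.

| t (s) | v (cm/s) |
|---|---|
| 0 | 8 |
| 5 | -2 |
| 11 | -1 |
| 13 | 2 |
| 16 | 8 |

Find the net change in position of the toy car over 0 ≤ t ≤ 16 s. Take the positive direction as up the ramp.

22 cm

Displacement is the signed area under the v-t curve.
0–5 s: ½(8 + -2)(5) = 15 cm
5–11 s: ½(-2 + -1)(6) = -9 cm
11–13 s: ½(-1 + 2)(2) = 1 cm
13–16 s: ½(2 + 8)(3) = 15 cm
Net displacement = 22 cm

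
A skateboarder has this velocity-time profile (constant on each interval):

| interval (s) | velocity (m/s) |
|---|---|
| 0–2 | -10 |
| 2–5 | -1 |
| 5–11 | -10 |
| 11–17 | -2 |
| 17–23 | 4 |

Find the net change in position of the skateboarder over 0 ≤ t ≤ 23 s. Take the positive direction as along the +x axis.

-71 m

Net displacement equals the area under the velocity-time graph (areas below the axis count negative).
0–2 s: -10 × 2 = -20 m
2–5 s: -1 × 3 = -3 m
5–11 s: -10 × 6 = -60 m
11–17 s: -2 × 6 = -12 m
17–23 s: 4 × 6 = 24 m
Net displacement = -71 m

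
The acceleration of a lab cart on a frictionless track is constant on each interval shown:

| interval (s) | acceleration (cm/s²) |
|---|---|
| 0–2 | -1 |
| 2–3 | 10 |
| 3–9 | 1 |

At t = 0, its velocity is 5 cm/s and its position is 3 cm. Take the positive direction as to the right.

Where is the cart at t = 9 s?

115 cm

On each constant-a segment, Δv = aΔt and Δx = v₀Δt + ½aΔt²; chain segment to segment.
0–2 s: v starts 5 cm/s; Δx = 5·2 + ½·-1·2² = 8 cm; v ends 3 cm/s.
2–3 s: v starts 3 cm/s; Δx = 3·1 + ½·10·1² = 8 cm; v ends 13 cm/s.
3–9 s: v starts 13 cm/s; Δx = 13·6 + ½·1·6² = 96 cm; v ends 19 cm/s.
x(9) = 3 + Σ Δx = 115 cm.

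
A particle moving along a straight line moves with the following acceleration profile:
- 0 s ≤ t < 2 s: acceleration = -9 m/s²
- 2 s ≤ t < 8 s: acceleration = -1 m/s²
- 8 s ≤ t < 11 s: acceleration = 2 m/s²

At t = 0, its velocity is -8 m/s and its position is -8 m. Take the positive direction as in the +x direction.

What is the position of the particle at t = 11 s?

-303 m

On each constant-a segment, Δv = aΔt and Δx = v₀Δt + ½aΔt²; chain segment to segment.
0–2 s: v starts -8 m/s; Δx = -8·2 + ½·-9·2² = -34 m; v ends -26 m/s.
2–8 s: v starts -26 m/s; Δx = -26·6 + ½·-1·6² = -174 m; v ends -32 m/s.
8–11 s: v starts -32 m/s; Δx = -32·3 + ½·2·3² = -87 m; v ends -26 m/s.
x(11) = -8 + Σ Δx = -303 m.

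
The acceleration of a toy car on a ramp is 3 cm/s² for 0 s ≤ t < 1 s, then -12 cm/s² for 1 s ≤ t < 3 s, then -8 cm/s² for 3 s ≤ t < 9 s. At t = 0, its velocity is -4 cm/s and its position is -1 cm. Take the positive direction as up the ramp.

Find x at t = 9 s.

On each constant-a segment, Δv = aΔt and Δx = v₀Δt + ½aΔt²; chain segment to segment.
0–1 s: v starts -4 cm/s; Δx = -4·1 + ½·3·1² = -2.5 cm; v ends -1 cm/s.
1–3 s: v starts -1 cm/s; Δx = -1·2 + ½·-12·2² = -26 cm; v ends -25 cm/s.
3–9 s: v starts -25 cm/s; Δx = -25·6 + ½·-8·6² = -294 cm; v ends -73 cm/s.
x(9) = -1 + Σ Δx = -323.5 cm.

-323.5 cm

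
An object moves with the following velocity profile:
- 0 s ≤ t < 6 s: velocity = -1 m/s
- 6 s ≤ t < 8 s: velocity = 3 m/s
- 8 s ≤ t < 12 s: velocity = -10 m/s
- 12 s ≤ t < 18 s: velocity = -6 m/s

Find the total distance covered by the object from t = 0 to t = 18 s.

88 m

Distance (not displacement) is the total path length: add the absolute areas under v-t.
0–6 s: |-1| × 6 = 6 m
6–8 s: |3| × 2 = 6 m
8–12 s: |-10| × 4 = 40 m
12–18 s: |-6| × 6 = 36 m
Total distance = 88 m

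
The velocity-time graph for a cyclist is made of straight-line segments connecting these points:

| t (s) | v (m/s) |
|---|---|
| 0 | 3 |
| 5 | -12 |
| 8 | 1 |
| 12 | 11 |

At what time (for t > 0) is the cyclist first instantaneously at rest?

v changes sign on 0–5 s (from 3 to -12); the graph is linear there, so v = 0 at t = 0 + (-3)·(5 − 0)/(-12 − 3) = 1 s.

t = 1 s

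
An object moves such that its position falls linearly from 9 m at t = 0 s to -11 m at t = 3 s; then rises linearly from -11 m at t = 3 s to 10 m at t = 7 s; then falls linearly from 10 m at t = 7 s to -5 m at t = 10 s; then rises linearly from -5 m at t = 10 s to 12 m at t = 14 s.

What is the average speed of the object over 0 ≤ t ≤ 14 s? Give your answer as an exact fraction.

73/14 m/s

Average speed = (total path length)/(elapsed time); on a piecewise-linear x-t graph the path length is Σ|Δx|.
0–3 s: |Δx| = |-11 − 9| = 20 m
3–7 s: |Δx| = |10 − -11| = 21 m
7–10 s: |Δx| = |-5 − 10| = 15 m
10–14 s: |Δx| = |12 − -5| = 17 m
Total path = 73 m; average speed = 73/14 = 73/14 m/s.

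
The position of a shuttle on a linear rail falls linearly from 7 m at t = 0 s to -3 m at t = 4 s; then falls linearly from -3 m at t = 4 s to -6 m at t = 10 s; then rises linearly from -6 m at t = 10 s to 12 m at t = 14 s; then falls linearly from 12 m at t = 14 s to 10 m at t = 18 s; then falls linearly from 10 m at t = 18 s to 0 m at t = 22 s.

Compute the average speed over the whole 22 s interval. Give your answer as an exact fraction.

43/22 m/s

Average speed = (total path length)/(elapsed time); on a piecewise-linear x-t graph the path length is Σ|Δx|.
0–4 s: |Δx| = |-3 − 7| = 10 m
4–10 s: |Δx| = |-6 − -3| = 3 m
10–14 s: |Δx| = |12 − -6| = 18 m
14–18 s: |Δx| = |10 − 12| = 2 m
18–22 s: |Δx| = |0 − 10| = 10 m
Total path = 43 m; average speed = 43/22 = 43/22 m/s.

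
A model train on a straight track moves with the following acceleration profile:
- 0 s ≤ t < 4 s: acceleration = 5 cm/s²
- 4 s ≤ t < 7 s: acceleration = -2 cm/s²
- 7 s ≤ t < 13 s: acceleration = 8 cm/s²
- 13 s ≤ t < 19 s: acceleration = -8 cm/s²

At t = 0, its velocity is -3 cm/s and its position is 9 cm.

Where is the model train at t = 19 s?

On each constant-a segment, Δv = aΔt and Δx = v₀Δt + ½aΔt²; chain segment to segment.
0–4 s: v starts -3 cm/s; Δx = -3·4 + ½·5·4² = 28 cm; v ends 17 cm/s.
4–7 s: v starts 17 cm/s; Δx = 17·3 + ½·-2·3² = 42 cm; v ends 11 cm/s.
7–13 s: v starts 11 cm/s; Δx = 11·6 + ½·8·6² = 210 cm; v ends 59 cm/s.
13–19 s: v starts 59 cm/s; Δx = 59·6 + ½·-8·6² = 210 cm; v ends 11 cm/s.
x(19) = 9 + Σ Δx = 499 cm.

499 cm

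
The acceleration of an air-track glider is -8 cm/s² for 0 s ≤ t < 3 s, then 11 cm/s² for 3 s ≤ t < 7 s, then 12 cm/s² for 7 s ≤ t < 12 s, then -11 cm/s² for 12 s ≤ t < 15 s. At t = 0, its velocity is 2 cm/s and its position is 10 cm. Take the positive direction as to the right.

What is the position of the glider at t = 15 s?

436.5 cm

On each constant-a segment, Δv = aΔt and Δx = v₀Δt + ½aΔt²; chain segment to segment.
0–3 s: v starts 2 cm/s; Δx = 2·3 + ½·-8·3² = -30 cm; v ends -22 cm/s.
3–7 s: v starts -22 cm/s; Δx = -22·4 + ½·11·4² = 0 cm; v ends 22 cm/s.
7–12 s: v starts 22 cm/s; Δx = 22·5 + ½·12·5² = 260 cm; v ends 82 cm/s.
12–15 s: v starts 82 cm/s; Δx = 82·3 + ½·-11·3² = 196.5 cm; v ends 49 cm/s.
x(15) = 10 + Σ Δx = 436.5 cm.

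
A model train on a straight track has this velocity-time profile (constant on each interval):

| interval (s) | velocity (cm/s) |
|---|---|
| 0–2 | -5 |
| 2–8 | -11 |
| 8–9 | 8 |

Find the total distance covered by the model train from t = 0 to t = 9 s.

Total distance travelled is ∫|v| dt — sum the magnitudes of each area piece.
0–2 s: |-5| × 2 = 10 cm
2–8 s: |-11| × 6 = 66 cm
8–9 s: |8| × 1 = 8 cm
Total distance = 84 cm

84 cm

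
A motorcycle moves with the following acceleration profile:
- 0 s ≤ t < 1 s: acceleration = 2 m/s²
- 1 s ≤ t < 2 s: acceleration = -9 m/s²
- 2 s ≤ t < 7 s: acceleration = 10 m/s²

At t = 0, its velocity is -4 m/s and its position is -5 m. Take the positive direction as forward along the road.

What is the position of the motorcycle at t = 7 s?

On each constant-a segment, Δv = aΔt and Δx = v₀Δt + ½aΔt²; chain segment to segment.
0–1 s: v starts -4 m/s; Δx = -4·1 + ½·2·1² = -3 m; v ends -2 m/s.
1–2 s: v starts -2 m/s; Δx = -2·1 + ½·-9·1² = -6.5 m; v ends -11 m/s.
2–7 s: v starts -11 m/s; Δx = -11·5 + ½·10·5² = 70 m; v ends 39 m/s.
x(7) = -5 + Σ Δx = 55.5 m.

55.5 m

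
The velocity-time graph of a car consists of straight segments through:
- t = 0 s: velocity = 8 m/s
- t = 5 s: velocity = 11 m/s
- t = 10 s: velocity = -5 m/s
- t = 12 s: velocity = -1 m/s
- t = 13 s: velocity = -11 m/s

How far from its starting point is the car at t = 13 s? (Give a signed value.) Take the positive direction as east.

Net displacement equals the area under the velocity-time graph (areas below the axis count negative).
0–5 s: ½(8 + 11)(5) = 47.5 m
5–10 s: ½(11 + -5)(5) = 15 m
10–12 s: ½(-5 + -1)(2) = -6 m
12–13 s: ½(-1 + -11)(1) = -6 m
Net displacement = 50.5 m

50.5 m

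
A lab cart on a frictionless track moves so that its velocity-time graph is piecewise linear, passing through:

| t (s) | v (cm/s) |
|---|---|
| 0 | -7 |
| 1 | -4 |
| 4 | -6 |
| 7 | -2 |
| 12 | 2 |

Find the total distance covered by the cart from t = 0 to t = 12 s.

37.5 cm

Distance (not displacement) is the total path length: add the absolute areas under v-t.
0–1 s: |½(-7 + -4)(1)| = 5.5 cm
1–4 s: |½(-4 + -6)(3)| = 15 cm
4–7 s: |½(-6 + -2)(3)| = 12 cm
7–12 s: v = 0 at t = 9.5 s; triangle areas 2.5 + 2.5 = 5 cm
Total distance = 37.5 cm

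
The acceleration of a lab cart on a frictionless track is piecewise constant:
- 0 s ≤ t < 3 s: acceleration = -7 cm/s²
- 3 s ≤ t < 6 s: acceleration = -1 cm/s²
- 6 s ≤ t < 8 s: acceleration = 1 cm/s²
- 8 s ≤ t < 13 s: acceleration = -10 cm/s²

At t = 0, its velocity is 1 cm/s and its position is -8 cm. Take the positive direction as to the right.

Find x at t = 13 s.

On each constant-a segment, Δv = aΔt and Δx = v₀Δt + ½aΔt²; chain segment to segment.
0–3 s: v starts 1 cm/s; Δx = 1·3 + ½·-7·3² = -28.5 cm; v ends -20 cm/s.
3–6 s: v starts -20 cm/s; Δx = -20·3 + ½·-1·3² = -64.5 cm; v ends -23 cm/s.
6–8 s: v starts -23 cm/s; Δx = -23·2 + ½·1·2² = -44 cm; v ends -21 cm/s.
8–13 s: v starts -21 cm/s; Δx = -21·5 + ½·-10·5² = -230 cm; v ends -71 cm/s.
x(13) = -8 + Σ Δx = -375 cm.

-375 cm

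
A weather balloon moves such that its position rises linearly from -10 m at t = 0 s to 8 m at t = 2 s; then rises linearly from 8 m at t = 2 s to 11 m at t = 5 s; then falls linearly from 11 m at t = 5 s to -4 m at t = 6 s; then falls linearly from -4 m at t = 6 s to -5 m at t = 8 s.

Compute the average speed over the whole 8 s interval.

4.625 m/s

Average speed = (total path length)/(elapsed time); on a piecewise-linear x-t graph the path length is Σ|Δx|.
0–2 s: |Δx| = |8 − -10| = 18 m
2–5 s: |Δx| = |11 − 8| = 3 m
5–6 s: |Δx| = |-4 − 11| = 15 m
6–8 s: |Δx| = |-5 − -4| = 1 m
Total path = 37 m; average speed = 37/8 = 4.625 m/s.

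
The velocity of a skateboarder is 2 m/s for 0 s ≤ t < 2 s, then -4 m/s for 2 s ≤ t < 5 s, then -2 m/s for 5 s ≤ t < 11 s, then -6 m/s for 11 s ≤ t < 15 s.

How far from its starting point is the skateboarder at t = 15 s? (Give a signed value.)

-44 m

Net displacement equals the area under the velocity-time graph (areas below the axis count negative).
0–2 s: 2 × 2 = 4 m
2–5 s: -4 × 3 = -12 m
5–11 s: -2 × 6 = -12 m
11–15 s: -6 × 4 = -24 m
Net displacement = -44 m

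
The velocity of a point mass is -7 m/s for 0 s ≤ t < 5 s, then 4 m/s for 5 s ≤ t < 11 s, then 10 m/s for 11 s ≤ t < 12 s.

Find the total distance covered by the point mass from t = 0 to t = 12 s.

Distance (not displacement) is the total path length: add the absolute areas under v-t.
0–5 s: |-7| × 5 = 35 m
5–11 s: |4| × 6 = 24 m
11–12 s: |10| × 1 = 10 m
Total distance = 69 m

69 m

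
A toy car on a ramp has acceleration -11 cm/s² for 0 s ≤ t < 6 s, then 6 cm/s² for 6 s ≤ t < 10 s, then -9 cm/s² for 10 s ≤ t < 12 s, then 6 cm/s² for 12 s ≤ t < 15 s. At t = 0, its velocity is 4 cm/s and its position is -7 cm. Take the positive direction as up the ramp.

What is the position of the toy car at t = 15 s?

-616 cm

On each constant-a segment, Δv = aΔt and Δx = v₀Δt + ½aΔt²; chain segment to segment.
0–6 s: v starts 4 cm/s; Δx = 4·6 + ½·-11·6² = -174 cm; v ends -62 cm/s.
6–10 s: v starts -62 cm/s; Δx = -62·4 + ½·6·4² = -200 cm; v ends -38 cm/s.
10–12 s: v starts -38 cm/s; Δx = -38·2 + ½·-9·2² = -94 cm; v ends -56 cm/s.
12–15 s: v starts -56 cm/s; Δx = -56·3 + ½·6·3² = -141 cm; v ends -38 cm/s.
x(15) = -7 + Σ Δx = -616 cm.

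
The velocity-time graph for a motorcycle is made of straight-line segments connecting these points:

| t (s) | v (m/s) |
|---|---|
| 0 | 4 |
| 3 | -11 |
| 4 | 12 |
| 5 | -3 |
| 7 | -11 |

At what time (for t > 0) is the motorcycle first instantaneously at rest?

t = 0.8 s

v changes sign on 0–3 s (from 4 to -11); the graph is linear there, so v = 0 at t = 0 + (-4)·(3 − 0)/(-11 − 4) = 0.8 s.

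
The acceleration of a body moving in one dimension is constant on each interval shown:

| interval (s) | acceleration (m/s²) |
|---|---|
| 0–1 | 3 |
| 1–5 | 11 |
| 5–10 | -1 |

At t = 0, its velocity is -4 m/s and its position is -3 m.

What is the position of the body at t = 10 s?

On each constant-a segment, Δv = aΔt and Δx = v₀Δt + ½aΔt²; chain segment to segment.
0–1 s: v starts -4 m/s; Δx = -4·1 + ½·3·1² = -2.5 m; v ends -1 m/s.
1–5 s: v starts -1 m/s; Δx = -1·4 + ½·11·4² = 84 m; v ends 43 m/s.
5–10 s: v starts 43 m/s; Δx = 43·5 + ½·-1·5² = 202.5 m; v ends 38 m/s.
x(10) = -3 + Σ Δx = 281 m.

281 m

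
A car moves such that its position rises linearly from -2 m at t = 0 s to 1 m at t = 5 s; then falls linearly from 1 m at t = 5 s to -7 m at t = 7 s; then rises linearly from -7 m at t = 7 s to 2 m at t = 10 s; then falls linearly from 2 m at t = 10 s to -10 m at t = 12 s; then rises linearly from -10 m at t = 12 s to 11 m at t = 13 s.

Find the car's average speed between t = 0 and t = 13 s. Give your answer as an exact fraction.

Average speed = (total path length)/(elapsed time); on a piecewise-linear x-t graph the path length is Σ|Δx|.
0–5 s: |Δx| = |1 − -2| = 3 m
5–7 s: |Δx| = |-7 − 1| = 8 m
7–10 s: |Δx| = |2 − -7| = 9 m
10–12 s: |Δx| = |-10 − 2| = 12 m
12–13 s: |Δx| = |11 − -10| = 21 m
Total path = 53 m; average speed = 53/13 = 53/13 m/s.

53/13 m/s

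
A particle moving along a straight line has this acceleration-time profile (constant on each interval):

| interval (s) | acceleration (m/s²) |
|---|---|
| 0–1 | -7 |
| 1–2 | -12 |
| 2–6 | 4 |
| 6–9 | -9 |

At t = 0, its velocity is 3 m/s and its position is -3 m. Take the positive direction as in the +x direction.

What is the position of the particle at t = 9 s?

On each constant-a segment, Δv = aΔt and Δx = v₀Δt + ½aΔt²; chain segment to segment.
0–1 s: v starts 3 m/s; Δx = 3·1 + ½·-7·1² = -0.5 m; v ends -4 m/s.
1–2 s: v starts -4 m/s; Δx = -4·1 + ½·-12·1² = -10 m; v ends -16 m/s.
2–6 s: v starts -16 m/s; Δx = -16·4 + ½·4·4² = -32 m; v ends 0 m/s.
6–9 s: v starts 0 m/s; Δx = 0·3 + ½·-9·3² = -40.5 m; v ends -27 m/s.
x(9) = -3 + Σ Δx = -86 m.

-86 m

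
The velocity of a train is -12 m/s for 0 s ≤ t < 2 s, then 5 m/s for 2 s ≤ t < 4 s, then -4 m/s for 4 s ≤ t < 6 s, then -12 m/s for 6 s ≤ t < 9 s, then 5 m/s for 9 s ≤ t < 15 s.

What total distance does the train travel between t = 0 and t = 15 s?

Total distance travelled is ∫|v| dt — sum the magnitudes of each area piece.
0–2 s: |-12| × 2 = 24 m
2–4 s: |5| × 2 = 10 m
4–6 s: |-4| × 2 = 8 m
6–9 s: |-12| × 3 = 36 m
9–15 s: |5| × 6 = 30 m
Total distance = 108 m

108 m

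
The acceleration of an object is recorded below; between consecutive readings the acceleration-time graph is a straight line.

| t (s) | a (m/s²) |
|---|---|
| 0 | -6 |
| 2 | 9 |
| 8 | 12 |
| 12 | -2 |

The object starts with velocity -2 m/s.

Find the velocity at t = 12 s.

Δv equals the area under the a-t graph; then v = v₀ + Δv.
0–2 s: ½(-6 + 9)(2) = 3 m/s
2–8 s: ½(9 + 12)(6) = 63 m/s
8–12 s: ½(12 + -2)(4) = 20 m/s
Δv = 86 m/s, so v(12) = -2 + (86) = 84 m/s.

84 m/s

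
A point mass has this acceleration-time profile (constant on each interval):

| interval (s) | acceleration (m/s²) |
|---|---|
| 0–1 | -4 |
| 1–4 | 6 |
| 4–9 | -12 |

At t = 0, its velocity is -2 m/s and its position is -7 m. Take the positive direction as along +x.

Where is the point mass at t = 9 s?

-92 m

On each constant-a segment, Δv = aΔt and Δx = v₀Δt + ½aΔt²; chain segment to segment.
0–1 s: v starts -2 m/s; Δx = -2·1 + ½·-4·1² = -4 m; v ends -6 m/s.
1–4 s: v starts -6 m/s; Δx = -6·3 + ½·6·3² = 9 m; v ends 12 m/s.
4–9 s: v starts 12 m/s; Δx = 12·5 + ½·-12·5² = -90 m; v ends -48 m/s.
x(9) = -7 + Σ Δx = -92 m.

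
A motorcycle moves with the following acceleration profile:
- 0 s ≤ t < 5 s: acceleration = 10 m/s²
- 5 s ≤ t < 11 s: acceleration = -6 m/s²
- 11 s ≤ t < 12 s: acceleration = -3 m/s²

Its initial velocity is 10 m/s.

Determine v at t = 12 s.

Δv equals the area under the a-t graph; then v = v₀ + Δv.
0–5 s: 10 × 5 = 50 m/s
5–11 s: -6 × 6 = -36 m/s
11–12 s: -3 × 1 = -3 m/s
Δv = 11 m/s, so v(12) = 10 + (11) = 21 m/s.

21 m/s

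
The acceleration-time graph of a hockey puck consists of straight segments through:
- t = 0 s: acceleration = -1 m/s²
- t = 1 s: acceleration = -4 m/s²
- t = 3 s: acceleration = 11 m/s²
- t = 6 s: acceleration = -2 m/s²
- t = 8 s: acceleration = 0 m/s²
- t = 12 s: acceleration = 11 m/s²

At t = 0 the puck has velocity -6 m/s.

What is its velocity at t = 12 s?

32 m/s

Δv equals the area under the a-t graph; then v = v₀ + Δv.
0–1 s: ½(-1 + -4)(1) = -2.5 m/s
1–3 s: ½(-4 + 11)(2) = 7 m/s
3–6 s: ½(11 + -2)(3) = 13.5 m/s
6–8 s: ½(-2 + 0)(2) = -2 m/s
8–12 s: ½(0 + 11)(4) = 22 m/s
Δv = 38 m/s, so v(12) = -6 + (38) = 32 m/s.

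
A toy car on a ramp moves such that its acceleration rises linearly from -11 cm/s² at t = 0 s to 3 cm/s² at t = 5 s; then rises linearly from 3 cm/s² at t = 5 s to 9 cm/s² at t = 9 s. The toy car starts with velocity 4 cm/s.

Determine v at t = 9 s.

Δv equals the area under the a-t graph; then v = v₀ + Δv.
0–5 s: ½(-11 + 3)(5) = -20 cm/s
5–9 s: ½(3 + 9)(4) = 24 cm/s
Δv = 4 cm/s, so v(9) = 4 + (4) = 8 cm/s.

8 cm/s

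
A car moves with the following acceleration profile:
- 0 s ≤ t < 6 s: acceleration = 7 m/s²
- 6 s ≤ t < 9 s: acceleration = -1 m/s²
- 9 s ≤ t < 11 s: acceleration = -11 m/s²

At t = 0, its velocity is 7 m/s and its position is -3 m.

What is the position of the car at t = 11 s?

On each constant-a segment, Δv = aΔt and Δx = v₀Δt + ½aΔt²; chain segment to segment.
0–6 s: v starts 7 m/s; Δx = 7·6 + ½·7·6² = 168 m; v ends 49 m/s.
6–9 s: v starts 49 m/s; Δx = 49·3 + ½·-1·3² = 142.5 m; v ends 46 m/s.
9–11 s: v starts 46 m/s; Δx = 46·2 + ½·-11·2² = 70 m; v ends 24 m/s.
x(11) = -3 + Σ Δx = 377.5 m.

377.5 m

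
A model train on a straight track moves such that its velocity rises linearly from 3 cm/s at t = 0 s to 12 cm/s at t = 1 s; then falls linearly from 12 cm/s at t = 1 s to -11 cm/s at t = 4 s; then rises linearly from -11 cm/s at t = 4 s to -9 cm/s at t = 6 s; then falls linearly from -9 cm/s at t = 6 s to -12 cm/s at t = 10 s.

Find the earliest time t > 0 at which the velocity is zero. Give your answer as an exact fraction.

t = 59/23 s

v changes sign on 1–4 s (from 12 to -11); the graph is linear there, so v = 0 at t = 1 + (-12)·(4 − 1)/(-11 − 12) = 59/23 s.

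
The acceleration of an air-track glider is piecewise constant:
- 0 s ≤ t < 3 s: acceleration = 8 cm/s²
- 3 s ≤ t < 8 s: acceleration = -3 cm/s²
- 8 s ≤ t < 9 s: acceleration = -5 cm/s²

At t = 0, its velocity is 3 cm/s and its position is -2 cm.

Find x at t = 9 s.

150 cm

On each constant-a segment, Δv = aΔt and Δx = v₀Δt + ½aΔt²; chain segment to segment.
0–3 s: v starts 3 cm/s; Δx = 3·3 + ½·8·3² = 45 cm; v ends 27 cm/s.
3–8 s: v starts 27 cm/s; Δx = 27·5 + ½·-3·5² = 97.5 cm; v ends 12 cm/s.
8–9 s: v starts 12 cm/s; Δx = 12·1 + ½·-5·1² = 9.5 cm; v ends 7 cm/s.
x(9) = -2 + Σ Δx = 150 cm.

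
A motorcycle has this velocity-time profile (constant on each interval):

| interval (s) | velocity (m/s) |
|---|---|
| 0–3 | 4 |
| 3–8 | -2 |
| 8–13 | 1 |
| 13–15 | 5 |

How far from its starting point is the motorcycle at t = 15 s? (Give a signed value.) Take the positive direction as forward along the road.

17 m

Displacement is the signed area under the v-t curve.
0–3 s: 4 × 3 = 12 m
3–8 s: -2 × 5 = -10 m
8–13 s: 1 × 5 = 5 m
13–15 s: 5 × 2 = 10 m
Net displacement = 17 m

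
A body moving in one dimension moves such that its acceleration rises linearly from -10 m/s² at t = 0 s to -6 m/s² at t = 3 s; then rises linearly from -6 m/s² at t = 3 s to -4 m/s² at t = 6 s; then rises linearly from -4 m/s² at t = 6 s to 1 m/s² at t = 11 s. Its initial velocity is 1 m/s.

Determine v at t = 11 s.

-45.5 m/s

Δv equals the area under the a-t graph; then v = v₀ + Δv.
0–3 s: ½(-10 + -6)(3) = -24 m/s
3–6 s: ½(-6 + -4)(3) = -15 m/s
6–11 s: ½(-4 + 1)(5) = -7.5 m/s
Δv = -46.5 m/s, so v(11) = 1 + (-46.5) = -45.5 m/s.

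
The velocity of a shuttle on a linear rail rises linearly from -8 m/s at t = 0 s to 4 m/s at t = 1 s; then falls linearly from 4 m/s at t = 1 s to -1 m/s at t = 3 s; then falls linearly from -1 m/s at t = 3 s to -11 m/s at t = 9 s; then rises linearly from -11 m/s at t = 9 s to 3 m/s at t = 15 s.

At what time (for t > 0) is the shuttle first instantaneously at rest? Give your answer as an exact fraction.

v changes sign on 0–1 s (from -8 to 4); the graph is linear there, so v = 0 at t = 0 + (8)·(1 − 0)/(4 − -8) = 2/3 s.

t = 2/3 s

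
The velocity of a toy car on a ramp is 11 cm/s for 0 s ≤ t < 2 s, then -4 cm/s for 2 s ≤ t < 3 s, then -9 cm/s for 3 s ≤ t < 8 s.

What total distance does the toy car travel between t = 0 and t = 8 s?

71 cm

Distance (not displacement) is the total path length: add the absolute areas under v-t.
0–2 s: |11| × 2 = 22 cm
2–3 s: |-4| × 1 = 4 cm
3–8 s: |-9| × 5 = 45 cm
Total distance = 71 cm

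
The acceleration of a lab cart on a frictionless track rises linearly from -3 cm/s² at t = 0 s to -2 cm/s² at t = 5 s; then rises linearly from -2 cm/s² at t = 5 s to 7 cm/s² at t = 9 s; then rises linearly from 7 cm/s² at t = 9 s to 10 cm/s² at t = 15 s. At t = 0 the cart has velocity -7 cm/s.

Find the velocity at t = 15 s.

Δv equals the area under the a-t graph; then v = v₀ + Δv.
0–5 s: ½(-3 + -2)(5) = -12.5 cm/s
5–9 s: ½(-2 + 7)(4) = 10 cm/s
9–15 s: ½(7 + 10)(6) = 51 cm/s
Δv = 48.5 cm/s, so v(15) = -7 + (48.5) = 41.5 cm/s.

41.5 cm/s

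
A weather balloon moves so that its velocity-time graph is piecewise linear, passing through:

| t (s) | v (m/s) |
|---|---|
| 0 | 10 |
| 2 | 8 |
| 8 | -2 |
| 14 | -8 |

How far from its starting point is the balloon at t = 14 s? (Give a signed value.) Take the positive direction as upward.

6 m

Net displacement equals the area under the velocity-time graph (areas below the axis count negative).
0–2 s: ½(10 + 8)(2) = 18 m
2–8 s: ½(8 + -2)(6) = 18 m
8–14 s: ½(-2 + -8)(6) = -30 m
Net displacement = 6 m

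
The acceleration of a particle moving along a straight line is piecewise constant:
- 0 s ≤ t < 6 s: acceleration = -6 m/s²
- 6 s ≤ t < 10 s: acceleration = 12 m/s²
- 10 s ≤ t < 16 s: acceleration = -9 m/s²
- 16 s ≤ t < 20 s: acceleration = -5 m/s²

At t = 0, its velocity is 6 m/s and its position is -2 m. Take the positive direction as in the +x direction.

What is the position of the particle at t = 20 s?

-336 m

On each constant-a segment, Δv = aΔt and Δx = v₀Δt + ½aΔt²; chain segment to segment.
0–6 s: v starts 6 m/s; Δx = 6·6 + ½·-6·6² = -72 m; v ends -30 m/s.
6–10 s: v starts -30 m/s; Δx = -30·4 + ½·12·4² = -24 m; v ends 18 m/s.
10–16 s: v starts 18 m/s; Δx = 18·6 + ½·-9·6² = -54 m; v ends -36 m/s.
16–20 s: v starts -36 m/s; Δx = -36·4 + ½·-5·4² = -184 m; v ends -56 m/s.
x(20) = -2 + Σ Δx = -336 m.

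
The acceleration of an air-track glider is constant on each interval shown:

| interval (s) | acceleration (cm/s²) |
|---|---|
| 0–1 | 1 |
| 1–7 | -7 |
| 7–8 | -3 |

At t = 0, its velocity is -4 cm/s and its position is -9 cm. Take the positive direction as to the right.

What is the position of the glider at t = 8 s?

-203 cm

On each constant-a segment, Δv = aΔt and Δx = v₀Δt + ½aΔt²; chain segment to segment.
0–1 s: v starts -4 cm/s; Δx = -4·1 + ½·1·1² = -3.5 cm; v ends -3 cm/s.
1–7 s: v starts -3 cm/s; Δx = -3·6 + ½·-7·6² = -144 cm; v ends -45 cm/s.
7–8 s: v starts -45 cm/s; Δx = -45·1 + ½·-3·1² = -46.5 cm; v ends -48 cm/s.
x(8) = -9 + Σ Δx = -203 cm.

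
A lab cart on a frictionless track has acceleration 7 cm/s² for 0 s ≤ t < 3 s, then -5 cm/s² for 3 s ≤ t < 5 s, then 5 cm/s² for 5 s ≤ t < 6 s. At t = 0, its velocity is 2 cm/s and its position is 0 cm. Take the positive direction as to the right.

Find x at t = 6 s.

On each constant-a segment, Δv = aΔt and Δx = v₀Δt + ½aΔt²; chain segment to segment.
0–3 s: v starts 2 cm/s; Δx = 2·3 + ½·7·3² = 37.5 cm; v ends 23 cm/s.
3–5 s: v starts 23 cm/s; Δx = 23·2 + ½·-5·2² = 36 cm; v ends 13 cm/s.
5–6 s: v starts 13 cm/s; Δx = 13·1 + ½·5·1² = 15.5 cm; v ends 18 cm/s.
x(6) = 0 + Σ Δx = 89 cm.

89 cm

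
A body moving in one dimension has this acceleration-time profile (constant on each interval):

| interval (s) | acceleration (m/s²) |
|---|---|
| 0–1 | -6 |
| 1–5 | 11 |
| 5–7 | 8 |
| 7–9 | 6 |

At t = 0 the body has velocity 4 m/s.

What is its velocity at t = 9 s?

70 m/s

Δv equals the area under the a-t graph; then v = v₀ + Δv.
0–1 s: -6 × 1 = -6 m/s
1–5 s: 11 × 4 = 44 m/s
5–7 s: 8 × 2 = 16 m/s
7–9 s: 6 × 2 = 12 m/s
Δv = 66 m/s, so v(9) = 4 + (66) = 70 m/s.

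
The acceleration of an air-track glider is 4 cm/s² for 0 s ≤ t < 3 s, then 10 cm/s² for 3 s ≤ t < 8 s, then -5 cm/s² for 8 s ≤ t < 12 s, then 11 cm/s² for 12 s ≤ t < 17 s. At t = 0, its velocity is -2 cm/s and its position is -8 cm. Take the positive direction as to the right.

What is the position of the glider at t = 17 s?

716.5 cm

On each constant-a segment, Δv = aΔt and Δx = v₀Δt + ½aΔt²; chain segment to segment.
0–3 s: v starts -2 cm/s; Δx = -2·3 + ½·4·3² = 12 cm; v ends 10 cm/s.
3–8 s: v starts 10 cm/s; Δx = 10·5 + ½·10·5² = 175 cm; v ends 60 cm/s.
8–12 s: v starts 60 cm/s; Δx = 60·4 + ½·-5·4² = 200 cm; v ends 40 cm/s.
12–17 s: v starts 40 cm/s; Δx = 40·5 + ½·11·5² = 337.5 cm; v ends 95 cm/s.
x(17) = -8 + Σ Δx = 716.5 cm.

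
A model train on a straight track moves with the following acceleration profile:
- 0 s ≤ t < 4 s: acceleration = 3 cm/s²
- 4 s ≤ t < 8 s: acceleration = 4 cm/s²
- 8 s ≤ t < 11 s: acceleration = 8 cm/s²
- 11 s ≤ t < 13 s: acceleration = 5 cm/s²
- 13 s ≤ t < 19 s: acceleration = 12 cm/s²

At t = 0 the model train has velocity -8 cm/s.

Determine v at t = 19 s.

Δv equals the area under the a-t graph; then v = v₀ + Δv.
0–4 s: 3 × 4 = 12 cm/s
4–8 s: 4 × 4 = 16 cm/s
8–11 s: 8 × 3 = 24 cm/s
11–13 s: 5 × 2 = 10 cm/s
13–19 s: 12 × 6 = 72 cm/s
Δv = 134 cm/s, so v(19) = -8 + (134) = 126 cm/s.

126 cm/s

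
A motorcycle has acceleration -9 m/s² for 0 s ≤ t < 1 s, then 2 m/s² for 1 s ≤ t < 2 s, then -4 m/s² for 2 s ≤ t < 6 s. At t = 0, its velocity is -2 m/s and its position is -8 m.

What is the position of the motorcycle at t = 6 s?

-92.5 m

On each constant-a segment, Δv = aΔt and Δx = v₀Δt + ½aΔt²; chain segment to segment.
0–1 s: v starts -2 m/s; Δx = -2·1 + ½·-9·1² = -6.5 m; v ends -11 m/s.
1–2 s: v starts -11 m/s; Δx = -11·1 + ½·2·1² = -10 m; v ends -9 m/s.
2–6 s: v starts -9 m/s; Δx = -9·4 + ½·-4·4² = -68 m; v ends -25 m/s.
x(6) = -8 + Σ Δx = -92.5 m.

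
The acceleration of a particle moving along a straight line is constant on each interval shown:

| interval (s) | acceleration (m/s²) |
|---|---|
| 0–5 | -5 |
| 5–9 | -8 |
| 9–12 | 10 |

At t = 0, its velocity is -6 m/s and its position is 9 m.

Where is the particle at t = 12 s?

On each constant-a segment, Δv = aΔt and Δx = v₀Δt + ½aΔt²; chain segment to segment.
0–5 s: v starts -6 m/s; Δx = -6·5 + ½·-5·5² = -92.5 m; v ends -31 m/s.
5–9 s: v starts -31 m/s; Δx = -31·4 + ½·-8·4² = -188 m; v ends -63 m/s.
9–12 s: v starts -63 m/s; Δx = -63·3 + ½·10·3² = -144 m; v ends -33 m/s.
x(12) = 9 + Σ Δx = -415.5 m.

-415.5 m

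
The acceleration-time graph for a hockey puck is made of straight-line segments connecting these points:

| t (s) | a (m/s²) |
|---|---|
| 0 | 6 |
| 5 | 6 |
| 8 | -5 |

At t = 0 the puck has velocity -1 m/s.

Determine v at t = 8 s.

30.5 m/s

Δv equals the area under the a-t graph; then v = v₀ + Δv.
0–5 s: 6 × 5 = 30 m/s
5–8 s: ½(6 + -5)(3) = 1.5 m/s
Δv = 31.5 m/s, so v(8) = -1 + (31.5) = 30.5 m/s.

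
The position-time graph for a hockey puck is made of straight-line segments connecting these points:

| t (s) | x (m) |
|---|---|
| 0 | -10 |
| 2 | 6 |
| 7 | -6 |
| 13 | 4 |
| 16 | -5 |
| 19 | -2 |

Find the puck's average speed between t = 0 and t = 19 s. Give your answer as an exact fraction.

50/19 m/s

Average speed = (total path length)/(elapsed time); on a piecewise-linear x-t graph the path length is Σ|Δx|.
0–2 s: |Δx| = |6 − -10| = 16 m
2–7 s: |Δx| = |-6 − 6| = 12 m
7–13 s: |Δx| = |4 − -6| = 10 m
13–16 s: |Δx| = |-5 − 4| = 9 m
16–19 s: |Δx| = |-2 − -5| = 3 m
Total path = 50 m; average speed = 50/19 = 50/19 m/s.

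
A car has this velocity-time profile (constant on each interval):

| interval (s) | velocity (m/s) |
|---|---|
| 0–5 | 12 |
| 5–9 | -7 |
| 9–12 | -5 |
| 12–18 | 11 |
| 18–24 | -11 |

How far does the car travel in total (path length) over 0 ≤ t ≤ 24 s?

235 m

Total distance travelled is ∫|v| dt — sum the magnitudes of each area piece.
0–5 s: |12| × 5 = 60 m
5–9 s: |-7| × 4 = 28 m
9–12 s: |-5| × 3 = 15 m
12–18 s: |11| × 6 = 66 m
18–24 s: |-11| × 6 = 66 m
Total distance = 235 m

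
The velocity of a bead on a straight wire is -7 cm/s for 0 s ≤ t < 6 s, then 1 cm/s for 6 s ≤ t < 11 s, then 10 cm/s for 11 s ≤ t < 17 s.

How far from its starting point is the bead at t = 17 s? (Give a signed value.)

23 cm

Displacement is the signed area under the v-t curve.
0–6 s: -7 × 6 = -42 cm
6–11 s: 1 × 5 = 5 cm
11–17 s: 10 × 6 = 60 cm
Net displacement = 23 cm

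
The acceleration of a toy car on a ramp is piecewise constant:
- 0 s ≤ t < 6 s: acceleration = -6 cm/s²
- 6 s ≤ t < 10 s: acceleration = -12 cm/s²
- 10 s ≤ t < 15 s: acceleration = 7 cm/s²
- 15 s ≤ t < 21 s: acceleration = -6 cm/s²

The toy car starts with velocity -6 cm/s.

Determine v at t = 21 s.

Δv equals the area under the a-t graph; then v = v₀ + Δv.
0–6 s: -6 × 6 = -36 cm/s
6–10 s: -12 × 4 = -48 cm/s
10–15 s: 7 × 5 = 35 cm/s
15–21 s: -6 × 6 = -36 cm/s
Δv = -85 cm/s, so v(21) = -6 + (-85) = -91 cm/s.

-91 cm/s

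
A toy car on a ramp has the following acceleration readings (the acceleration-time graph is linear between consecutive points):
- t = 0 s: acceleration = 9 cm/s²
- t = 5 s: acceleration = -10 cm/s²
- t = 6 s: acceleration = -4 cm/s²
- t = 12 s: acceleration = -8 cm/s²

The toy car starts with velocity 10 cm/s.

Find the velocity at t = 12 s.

-35.5 cm/s

Δv equals the area under the a-t graph; then v = v₀ + Δv.
0–5 s: ½(9 + -10)(5) = -2.5 cm/s
5–6 s: ½(-10 + -4)(1) = -7 cm/s
6–12 s: ½(-4 + -8)(6) = -36 cm/s
Δv = -45.5 cm/s, so v(12) = 10 + (-45.5) = -35.5 cm/s.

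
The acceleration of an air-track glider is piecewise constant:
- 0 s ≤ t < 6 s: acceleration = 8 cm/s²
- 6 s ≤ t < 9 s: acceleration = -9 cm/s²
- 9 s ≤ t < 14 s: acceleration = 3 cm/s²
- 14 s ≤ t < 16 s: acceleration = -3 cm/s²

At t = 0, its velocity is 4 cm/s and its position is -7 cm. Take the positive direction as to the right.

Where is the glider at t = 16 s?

513 cm

On each constant-a segment, Δv = aΔt and Δx = v₀Δt + ½aΔt²; chain segment to segment.
0–6 s: v starts 4 cm/s; Δx = 4·6 + ½·8·6² = 168 cm; v ends 52 cm/s.
6–9 s: v starts 52 cm/s; Δx = 52·3 + ½·-9·3² = 115.5 cm; v ends 25 cm/s.
9–14 s: v starts 25 cm/s; Δx = 25·5 + ½·3·5² = 162.5 cm; v ends 40 cm/s.
14–16 s: v starts 40 cm/s; Δx = 40·2 + ½·-3·2² = 74 cm; v ends 34 cm/s.
x(16) = -7 + Σ Δx = 513 cm.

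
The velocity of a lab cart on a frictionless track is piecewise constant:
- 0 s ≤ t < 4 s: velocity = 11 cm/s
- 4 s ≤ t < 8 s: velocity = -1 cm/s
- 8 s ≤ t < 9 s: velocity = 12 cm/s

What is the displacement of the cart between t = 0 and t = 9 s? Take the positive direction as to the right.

Displacement is the signed area under the v-t curve.
0–4 s: 11 × 4 = 44 cm
4–8 s: -1 × 4 = -4 cm
8–9 s: 12 × 1 = 12 cm
Net displacement = 52 cm

52 cm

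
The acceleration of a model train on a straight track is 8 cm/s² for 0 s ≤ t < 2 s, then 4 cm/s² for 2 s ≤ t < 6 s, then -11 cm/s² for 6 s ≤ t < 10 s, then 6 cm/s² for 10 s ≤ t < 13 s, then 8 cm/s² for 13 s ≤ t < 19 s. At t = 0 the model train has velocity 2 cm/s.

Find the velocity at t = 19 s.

Δv equals the area under the a-t graph; then v = v₀ + Δv.
0–2 s: 8 × 2 = 16 cm/s
2–6 s: 4 × 4 = 16 cm/s
6–10 s: -11 × 4 = -44 cm/s
10–13 s: 6 × 3 = 18 cm/s
13–19 s: 8 × 6 = 48 cm/s
Δv = 54 cm/s, so v(19) = 2 + (54) = 56 cm/s.

56 cm/s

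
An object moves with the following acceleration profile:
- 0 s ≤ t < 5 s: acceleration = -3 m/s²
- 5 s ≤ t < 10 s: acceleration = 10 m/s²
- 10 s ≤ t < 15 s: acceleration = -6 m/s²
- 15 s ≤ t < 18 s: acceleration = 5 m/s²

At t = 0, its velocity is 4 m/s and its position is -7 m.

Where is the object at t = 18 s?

215 m

On each constant-a segment, Δv = aΔt and Δx = v₀Δt + ½aΔt²; chain segment to segment.
0–5 s: v starts 4 m/s; Δx = 4·5 + ½·-3·5² = -17.5 m; v ends -11 m/s.
5–10 s: v starts -11 m/s; Δx = -11·5 + ½·10·5² = 70 m; v ends 39 m/s.
10–15 s: v starts 39 m/s; Δx = 39·5 + ½·-6·5² = 120 m; v ends 9 m/s.
15–18 s: v starts 9 m/s; Δx = 9·3 + ½·5·3² = 49.5 m; v ends 24 m/s.
x(18) = -7 + Σ Δx = 215 m.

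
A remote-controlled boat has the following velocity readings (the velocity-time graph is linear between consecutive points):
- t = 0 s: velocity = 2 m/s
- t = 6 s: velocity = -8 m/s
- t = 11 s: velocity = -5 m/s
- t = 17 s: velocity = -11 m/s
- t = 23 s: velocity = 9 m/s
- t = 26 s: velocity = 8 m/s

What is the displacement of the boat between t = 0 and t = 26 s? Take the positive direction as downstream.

-79 m

Net displacement equals the area under the velocity-time graph (areas below the axis count negative).
0–6 s: ½(2 + -8)(6) = -18 m
6–11 s: ½(-8 + -5)(5) = -32.5 m
11–17 s: ½(-5 + -11)(6) = -48 m
17–23 s: ½(-11 + 9)(6) = -6 m
23–26 s: ½(9 + 8)(3) = 25.5 m
Net displacement = -79 m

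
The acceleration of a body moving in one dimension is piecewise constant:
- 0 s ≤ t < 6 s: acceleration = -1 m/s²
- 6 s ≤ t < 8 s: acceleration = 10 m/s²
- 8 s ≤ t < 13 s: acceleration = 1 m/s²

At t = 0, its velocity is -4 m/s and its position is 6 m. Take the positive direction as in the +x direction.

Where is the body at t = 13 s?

26.5 m

On each constant-a segment, Δv = aΔt and Δx = v₀Δt + ½aΔt²; chain segment to segment.
0–6 s: v starts -4 m/s; Δx = -4·6 + ½·-1·6² = -42 m; v ends -10 m/s.
6–8 s: v starts -10 m/s; Δx = -10·2 + ½·10·2² = 0 m; v ends 10 m/s.
8–13 s: v starts 10 m/s; Δx = 10·5 + ½·1·5² = 62.5 m; v ends 15 m/s.
x(13) = 6 + Σ Δx = 26.5 m.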